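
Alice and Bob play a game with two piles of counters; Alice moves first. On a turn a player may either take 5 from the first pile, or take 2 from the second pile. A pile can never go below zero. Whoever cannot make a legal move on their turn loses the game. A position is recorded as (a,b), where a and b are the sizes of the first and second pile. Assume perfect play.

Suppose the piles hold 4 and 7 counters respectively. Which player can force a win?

Work bottom-up. With no move the player to move loses. Otherwise the position is W if at least one move leads to an L position for the opponent, and L if every move leads to a W.
No move ever increases a pile, so every position that can arise here has a ≤ 4 and b ≤ 7; it is enough to label the cells with 0 ≤ a ≤ 4 and 0 ≤ b ≤ 7.
Every move lowers a or b (never raises either), so fill the grid row by row in increasing a, and left to right within a row: each cell's successors are then already labelled.
      b=0  b=1  b=2  b=3  b=4  b=5  b=6  b=7
a=0:    L    L    W    W    L    L    W    W
a=1:    L    L    W    W    L    L    W    W
a=2:    L    L    W    W    L    L    W    W
a=3:    L    L    W    W    L    L    W    W
a=4:    L    L    W    W    L    L    W    W
Cells with no legal move (terminal, hence L): (0,0), (0,1), (1,0), (1,1), (2,0), (2,1), (3,0), (3,1), (4,0), (4,1).
The remaining L cells, each justified by listing all of its moves:
(0,4): only reaches (0,2)(W), which is W → L
(0,5): only reaches (0,3)(W), which is W → L
(1,4): only reaches (1,2)(W), which is W → L
(1,5): only reaches (1,3)(W), which is W → L
(2,4): only reaches (2,2)(W), which is W → L
(2,5): only reaches (2,3)(W), which is W → L
(3,4): only reaches (3,2)(W), which is W → L
(3,5): only reaches (3,3)(W), which is W → L
(4,4): only reaches (4,2)(W), which is W → L
(4,5): only reaches (4,3)(W), which is W → L
Every other cell has at least one move into one of the L cells above, so it is W.
From (4,7) Alice can move to (4,5), reaching an L position.

Alice wins.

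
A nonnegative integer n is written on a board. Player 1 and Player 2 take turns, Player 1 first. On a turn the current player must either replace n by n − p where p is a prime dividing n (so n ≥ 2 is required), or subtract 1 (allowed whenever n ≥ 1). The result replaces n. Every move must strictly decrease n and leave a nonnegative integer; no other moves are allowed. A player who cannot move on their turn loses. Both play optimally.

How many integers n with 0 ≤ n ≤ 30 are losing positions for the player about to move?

8

Work bottom-up. With no move the player to move loses. Otherwise the position is W if at least one move leads to an L position for the opponent, and L if every move leads to a W.
n=0: no move → L
n=1: reaches L-position 0 → W
n=2: reaches L-position 0 → W
n=3: reaches L-position 0 → W
n=4: only reaches 2(W), 3(W), all W → L
n=5: reaches L-position 0 → W
n=6: reaches L-position 4 → W
n=7: reaches L-position 0 → W
n=8: only reaches 6(W), 7(W), all W → L
n=9: reaches L-position 8 → W
n=10: reaches L-position 8 → W
n=11: reaches L-position 0 → W
n=12: only reaches 9(W), 10(W), 11(W), all W → L
n=13: reaches L-position 0 → W
n=14: reaches L-position 12 → W
n=15: reaches L-position 12 → W
n=16: only reaches 14(W), 15(W), all W → L
n=17: reaches L-position 0 → W
n=18: reaches L-position 16 → W
n=19: reaches L-position 0 → W
n=20: only reaches 15(W), 18(W), 19(W), all W → L
n=21: reaches L-position 20 → W
n=22: reaches L-position 20 → W
n=23: reaches L-position 0 → W
n=24: only reaches 21(W), 22(W), 23(W), all W → L
n=25: reaches L-position 20 → W
n=26: reaches L-position 24 → W
n=27: reaches L-position 24 → W
n=28: only reaches 21(W), 26(W), 27(W), all W → L
n=29: reaches L-position 0 → W
n=30: reaches L-position 28 → W
L entries with 0 ≤ n ≤ 30: n = 0, 4, 8, 12, 16, 20, 24, 28; that makes 8.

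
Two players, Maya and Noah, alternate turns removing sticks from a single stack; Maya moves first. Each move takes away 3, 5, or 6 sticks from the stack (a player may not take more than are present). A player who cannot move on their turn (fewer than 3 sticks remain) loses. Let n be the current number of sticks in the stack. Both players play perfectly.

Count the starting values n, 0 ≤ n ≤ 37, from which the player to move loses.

Work bottom-up. With no move the player to move loses. Otherwise the position is W if at least one move leads to an L position for the opponent, and L if every move leads to a W.
n=0: no move → L
n=1: no move → L
n=2: no move → L
n=3: →0(L), so W
n=4: →1(L), so W
n=5: →2(L), so W
n=6: →1(L), so W
n=7: →2(L), so W
n=8: →2(L), so W
n=9: →6(W), 4(W), 3(W) — all W, so L
n=10: →7(W), 5(W), 4(W) — all W, so L
n=11: →8(W), 6(W), 5(W) — all W, so L
n=12: →9(L), so W
n=13: →10(L), so W
n=14: →11(L), so W
n=15: →10(L), so W
n=16: →11(L), so W
n=17: →11(L), so W
n=18: →15(W), 13(W), 12(W) — all W, so L
n=19: →16(W), 14(W), 13(W) — all W, so L
n=20: →17(W), 15(W), 14(W) — all W, so L
n=21: →18(L), so W
n=22: →19(L), so W
n=23: →20(L), so W
n=24: →19(L), so W
n=25: →20(L), so W
n=26: →20(L), so W
n=27: →24(W), 22(W), 21(W) — all W, so L
n=28: →25(W), 23(W), 22(W) — all W, so L
n=29: →26(W), 24(W), 23(W) — all W, so L
n=30: →27(L), so W
n=31: →28(L), so W
n=32: →29(L), so W
n=33: →28(L), so W
n=34: →29(L), so W
n=35: →29(L), so W
n=36: →33(W), 31(W), 30(W) — all W, so L
n=37: →34(W), 32(W), 31(W) — all W, so L
L entries with 0 ≤ n ≤ 37: n = 0, 1, 2, 9, 10, 11, 18, 19, 20, 27, 28, 29, 36, 37; that makes 14.

14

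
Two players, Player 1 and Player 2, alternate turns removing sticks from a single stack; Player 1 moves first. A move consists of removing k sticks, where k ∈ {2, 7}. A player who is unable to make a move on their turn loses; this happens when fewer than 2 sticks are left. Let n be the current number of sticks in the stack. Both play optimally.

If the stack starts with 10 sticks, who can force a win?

Compute win/loss labels from the base case upward. A position with no move is L. Any other position is W if it can reach an L in one move, else L.
n=0: no move → L
n=1: no move → L
n=2: W (go to 0, an L position)
n=3: W (go to 1, an L position)
n=4: L (sole option 2(W) is W)
n=5: L (sole option 3(W) is W)
n=6: W (go to 4, an L position)
n=7: W (go to 5, an L position)
n=8: W (go to 1, an L position)
n=9: L (options 7(W), 2(W) are all W)
n=10: L (options 8(W), 3(W) are all W)
The starting position 10 is L: whatever Player 1 does, the opponent receives a W position.

Player 2 wins.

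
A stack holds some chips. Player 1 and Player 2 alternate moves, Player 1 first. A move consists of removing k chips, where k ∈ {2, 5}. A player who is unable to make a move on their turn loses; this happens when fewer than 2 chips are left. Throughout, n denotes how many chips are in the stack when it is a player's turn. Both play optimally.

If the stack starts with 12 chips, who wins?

Player 1 wins.

Compute win/loss labels from the base case upward. A position with no move is L. Any other position is W if it can reach an L in one move, else L.
n=0: no move → L
n=1: no move → L
n=2: can move to 0, which is L ⇒ W
n=3: can move to 1, which is L ⇒ W
n=4: the only move is to 2(W), a W ⇒ L
n=5: can move to 0, which is L ⇒ W
n=6: can move to 4, which is L ⇒ W
n=7: moves to 5(W), 2(W); every one is W ⇒ L
n=8: moves to 6(W), 3(W); every one is W ⇒ L
n=9: can move to 7, which is L ⇒ W
n=10: can move to 8, which is L ⇒ W
n=11: moves to 9(W), 6(W); every one is W ⇒ L
n=12: can move to 7, which is L ⇒ W
The starting position 12 is W: Player 1 should remove 5, leaving 7, handing over an L position.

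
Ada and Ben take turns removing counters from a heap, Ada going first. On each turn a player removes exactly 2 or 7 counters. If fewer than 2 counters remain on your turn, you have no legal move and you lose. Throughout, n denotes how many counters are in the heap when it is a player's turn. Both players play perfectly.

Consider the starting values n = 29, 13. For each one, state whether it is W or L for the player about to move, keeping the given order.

29: W, 13: L

Positions with no move are L. A position that does have a move is losing for the player to move precisely when every available move leads to a winning position for the opponent. Fill in the labels:
n=0: no move → L
n=1: no move → L
n=2: reaches L-position 0 → W
n=3: reaches L-position 1 → W
n=4: only reaches 2(W), which is W → L
n=5: only reaches 3(W), which is W → L
n=6: reaches L-position 4 → W
n=7: reaches L-position 5 → W
n=8: reaches L-position 1 → W
n=9: only reaches 7(W), 2(W), all W → L
n=10: only reaches 8(W), 3(W), all W → L
n=11: reaches L-position 9 → W
n=12: reaches L-position 10 → W
n=13: only reaches 11(W), 6(W), all W → L
n=14: only reaches 12(W), 7(W), all W → L
n=15: reaches L-position 13 → W
n=16: reaches L-position 14 → W
n=17: reaches L-position 10 → W
n=18: only reaches 16(W), 11(W), all W → L
n=19: only reaches 17(W), 12(W), all W → L
n=20: reaches L-position 18 → W
n=21: reaches L-position 19 → W
n=22: only reaches 20(W), 15(W), all W → L
n=23: only reaches 21(W), 16(W), all W → L
n=24: reaches L-position 22 → W
n=25: reaches L-position 23 → W
n=26: reaches L-position 19 → W
n=27: only reaches 25(W), 20(W), all W → L
n=28: only reaches 26(W), 21(W), all W → L
n=29: reaches L-position 27 → W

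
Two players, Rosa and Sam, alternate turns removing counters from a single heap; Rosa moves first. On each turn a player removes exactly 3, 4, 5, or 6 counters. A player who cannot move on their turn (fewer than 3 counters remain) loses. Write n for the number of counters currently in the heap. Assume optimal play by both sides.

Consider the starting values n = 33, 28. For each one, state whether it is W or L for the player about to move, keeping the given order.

Classify positions by backward induction: terminal positions (no move available) are L. From any other position, the mover wins iff some move reaches an L.
n=0: no move → L
n=1: no move → L
n=2: no move → L
n=3: can move to 0, which is L ⇒ W
n=4: can move to 1, which is L ⇒ W
n=5: can move to 2, which is L ⇒ W
n=6: can move to 2, which is L ⇒ W
n=7: can move to 2, which is L ⇒ W
n=8: can move to 2, which is L ⇒ W
n=9: moves to 6(W), 5(W), 4(W), 3(W); every one is W ⇒ L
n=10: moves to 7(W), 6(W), 5(W), 4(W); every one is W ⇒ L
n=11: moves to 8(W), 7(W), 6(W), 5(W); every one is W ⇒ L
n=12: can move to 9, which is L ⇒ W
n=13: can move to 10, which is L ⇒ W
n=14: can move to 11, which is L ⇒ W
n=15: can move to 11, which is L ⇒ W
n=16: can move to 11, which is L ⇒ W
n=17: can move to 11, which is L ⇒ W
n=18: moves to 15(W), 14(W), 13(W), 12(W); every one is W ⇒ L
n=19: moves to 16(W), 15(W), 14(W), 13(W); every one is W ⇒ L
n=20: moves to 17(W), 16(W), 15(W), 14(W); every one is W ⇒ L
n=21: can move to 18, which is L ⇒ W
n=22: can move to 19, which is L ⇒ W
n=23: can move to 20, which is L ⇒ W
n=24: can move to 20, which is L ⇒ W
n=25: can move to 20, which is L ⇒ W
n=26: can move to 20, which is L ⇒ W
n=27: moves to 24(W), 23(W), 22(W), 21(W); every one is W ⇒ L
n=28: moves to 25(W), 24(W), 23(W), 22(W); every one is W ⇒ L
n=29: moves to 26(W), 25(W), 24(W), 23(W); every one is W ⇒ L
n=30: can move to 27, which is L ⇒ W
n=31: can move to 28, which is L ⇒ W
n=32: can move to 29, which is L ⇒ W
n=33: can move to 29, which is L ⇒ W

33: W, 28: L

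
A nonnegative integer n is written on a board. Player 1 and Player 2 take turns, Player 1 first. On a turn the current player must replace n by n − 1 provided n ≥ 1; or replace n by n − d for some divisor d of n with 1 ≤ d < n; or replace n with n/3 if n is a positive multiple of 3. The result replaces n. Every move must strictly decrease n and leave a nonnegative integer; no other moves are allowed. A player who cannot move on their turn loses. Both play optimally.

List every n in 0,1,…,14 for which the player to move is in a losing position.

Build the W/L table. Terminal = L. A non-terminal position is W if it has a move to some L; otherwise it is L.
n=0: no move → L
n=1: W (go to 0, an L position)
n=2: L (sole option 1(W) is W)
n=3: W (go to 2, an L position)
n=4: W (go to 2, an L position)
n=5: L (sole option 4(W) is W)
n=6: W (go to 2, an L position)
n=7: L (sole option 6(W) is W)
n=8: W (go to 7, an L position)
n=9: L (options 3(W), 6(W), 8(W) are all W)
n=10: W (go to 5, an L position)
n=11: L (sole option 10(W) is W)
n=12: W (go to 9, an L position)
n=13: L (sole option 12(W) is W)
n=14: W (go to 7, an L position)
Reading off the rows marked L gives the requested list; there are 7 such values of n.

0, 2, 5, 7, 9, 11, 13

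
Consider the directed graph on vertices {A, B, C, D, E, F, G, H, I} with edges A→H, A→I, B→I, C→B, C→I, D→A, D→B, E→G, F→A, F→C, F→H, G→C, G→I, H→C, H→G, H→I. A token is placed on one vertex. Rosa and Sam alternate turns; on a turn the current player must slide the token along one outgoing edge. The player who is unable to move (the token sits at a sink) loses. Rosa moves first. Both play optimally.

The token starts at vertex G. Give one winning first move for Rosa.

Move to I.

Compute win/loss labels from the base case upward. A position with no move is L. Any other position is W if it can reach an L in one move, else L.
Every edge goes from a vertex to one that appears earlier in the order I, B, C, G, H, A, F, D, E, so processing vertices in that order labels each vertex after all of its successors.
I: no outgoing edge → L
B: can move to I, which is L ⇒ W
C: can move to I, which is L ⇒ W
G: can move to I, which is L ⇒ W
H: can move to I, which is L ⇒ W
A: can move to I, which is L ⇒ W
F: moves to A(W), H(W), C(W); every one is W ⇒ L
D: moves to A(W), B(W); every one is W ⇒ L
E: the only move is to G(W), a W ⇒ L
From G, the L positions reachable in one move are: I.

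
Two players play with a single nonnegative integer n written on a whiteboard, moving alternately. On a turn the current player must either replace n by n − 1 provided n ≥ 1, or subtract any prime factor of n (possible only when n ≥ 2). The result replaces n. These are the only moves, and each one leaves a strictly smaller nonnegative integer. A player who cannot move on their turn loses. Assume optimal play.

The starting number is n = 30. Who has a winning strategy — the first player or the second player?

Compute win/loss labels from the base case upward. A position with no move is L. Any other position is W if it can reach an L in one move, else L.
n=0: no move → L
n=1: →0(L), so W
n=2: →0(L), so W
n=3: →0(L), so W
n=4: →2(W), 3(W) — all W, so L
n=5: →0(L), so W
n=6: →4(L), so W
n=7: →0(L), so W
n=8: →6(W), 7(W) — all W, so L
n=9: →8(L), so W
n=10: →8(L), so W
n=11: →0(L), so W
n=12: →9(W), 10(W), 11(W) — all W, so L
n=13: →0(L), so W
n=14: →12(L), so W
n=15: →12(L), so W
n=16: →14(W), 15(W) — all W, so L
n=17: →0(L), so W
n=18: →16(L), so W
n=19: →0(L), so W
n=20: →15(W), 18(W), 19(W) — all W, so L
n=21: →20(L), so W
n=22: →20(L), so W
n=23: →0(L), so W
n=24: →21(W), 22(W), 23(W) — all W, so L
n=25: →20(L), so W
n=26: →24(L), so W
n=27: →24(L), so W
n=28: →21(W), 26(W), 27(W) — all W, so L
n=29: →0(L), so W
n=30: →28(L), so W
From 30 the player to move can move to 28, reaching an L position.

The first player wins.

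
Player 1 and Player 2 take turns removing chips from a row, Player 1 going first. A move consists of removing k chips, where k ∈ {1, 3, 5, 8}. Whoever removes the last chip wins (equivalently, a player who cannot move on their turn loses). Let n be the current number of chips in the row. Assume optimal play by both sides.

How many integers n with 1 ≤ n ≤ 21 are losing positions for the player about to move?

7

Compute win/loss labels from the base case upward. A position with no move is L. Any other position is W if it can reach an L in one move, else L.
n=0: no move → L
n=1: W (go to 0, an L position)
n=2: L (sole option 1(W) is W)
n=3: W (go to 2, an L position)
n=4: L (options 3(W), 1(W) are all W)
n=5: W (go to 4, an L position)
n=6: L (options 5(W), 3(W), 1(W) are all W)
n=7: W (go to 6, an L position)
n=8: W (go to 0, an L position)
n=9: W (go to 6, an L position)
n=10: W (go to 2, an L position)
n=11: W (go to 6, an L position)
n=12: W (go to 4, an L position)
n=13: L (options 12(W), 10(W), 8(W), 5(W) are all W)
n=14: W (go to 13, an L position)
n=15: L (options 14(W), 12(W), 10(W), 7(W) are all W)
n=16: W (go to 15, an L position)
n=17: L (options 16(W), 14(W), 12(W), 9(W) are all W)
n=18: W (go to 17, an L position)
n=19: L (options 18(W), 16(W), 14(W), 11(W) are all W)
n=20: W (go to 19, an L position)
n=21: W (go to 13, an L position)
L entries with 1 ≤ n ≤ 21 (n=0 is outside the asked range and is not counted): n = 2, 4, 6, 13, 15, 17, 19; that makes 7.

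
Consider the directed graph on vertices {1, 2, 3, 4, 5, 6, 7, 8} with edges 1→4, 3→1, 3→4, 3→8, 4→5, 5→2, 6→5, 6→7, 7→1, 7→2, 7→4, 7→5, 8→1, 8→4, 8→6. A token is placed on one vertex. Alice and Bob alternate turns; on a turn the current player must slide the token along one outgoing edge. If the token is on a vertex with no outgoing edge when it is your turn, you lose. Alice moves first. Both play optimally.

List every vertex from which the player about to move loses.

Classify positions by backward induction: terminal positions (no move available) are L. From any other position, the mover wins iff some move reaches an L.
Every edge goes from a vertex to one that appears earlier in the order 2, 5, 4, 1, 7, 6, 8, 3, so processing vertices in that order labels each vertex after all of its successors.
2: no outgoing edge → L
5: →2(L), so W
4: →5(W) only, which is W, so L
1: →4(L), so W
7: →4(L), so W
6: →7(W), 5(W) — all W, so L
8: →6(L), so W
3: →4(L), so W
Reading off the rows marked L gives the requested list; there are 3 such vertices.

2, 4, 6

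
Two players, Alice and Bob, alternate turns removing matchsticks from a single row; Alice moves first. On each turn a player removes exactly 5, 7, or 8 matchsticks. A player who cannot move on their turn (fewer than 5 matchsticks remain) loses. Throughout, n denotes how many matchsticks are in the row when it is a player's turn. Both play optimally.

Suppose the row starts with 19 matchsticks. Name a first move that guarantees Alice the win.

Remove 5, leaving 14.

Classify positions by backward induction: terminal positions (no move available) are L. From any other position, the mover wins iff some move reaches an L.
n=0: no move → L
n=1: no move → L
n=2: no move → L
n=3: no move → L
n=4: no move → L
n=5: W (go to 0, an L position)
n=6: W (go to 1, an L position)
n=7: W (go to 2, an L position)
n=8: W (go to 3, an L position)
n=9: W (go to 4, an L position)
n=10: W (go to 3, an L position)
n=11: W (go to 4, an L position)
n=12: W (go to 4, an L position)
n=13: L (options 8(W), 6(W), 5(W) are all W)
n=14: L (options 9(W), 7(W), 6(W) are all W)
n=15: L (options 10(W), 8(W), 7(W) are all W)
n=16: L (options 11(W), 9(W), 8(W) are all W)
n=17: L (options 12(W), 10(W), 9(W) are all W)
n=18: W (go to 13, an L position)
n=19: W (go to 14, an L position)
From 19, the L positions reachable in one move are: 14.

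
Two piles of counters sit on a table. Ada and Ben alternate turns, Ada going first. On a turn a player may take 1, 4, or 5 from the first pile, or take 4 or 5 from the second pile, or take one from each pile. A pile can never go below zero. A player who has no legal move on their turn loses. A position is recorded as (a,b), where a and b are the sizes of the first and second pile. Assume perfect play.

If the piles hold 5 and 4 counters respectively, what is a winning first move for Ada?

Move to (4,4).

Label each position W (a win for the player to move) or L (a loss). A position with no legal move is L; any other position is W exactly when some move reaches an L, and L when every move reaches a W.
No move ever increases a pile, so every position that can arise here has a ≤ 5 and b ≤ 4; it is enough to label the cells with 0 ≤ a ≤ 5 and 0 ≤ b ≤ 4.
Every move lowers a or b (never raises either), so fill the grid row by row in increasing a, and left to right within a row: each cell's successors are then already labelled.
      b=0  b=1  b=2  b=3  b=4
a=0:    L    L    L    L    W
a=1:    W    W    W    W    W
a=2:    L    L    L    L    W
a=3:    W    W    W    W    W
a=4:    W    W    W    W    L
a=5:    W    W    W    W    W
Cells with no legal move (terminal, hence L): (0,0), (0,1), (0,2), (0,3).
The remaining L cells, each justified by listing all of its moves:
(2,0): only reaches (1,0)(W), which is W → L
(2,1): only reaches (1,1)(W), (1,0)(W), all W → L
(2,2): only reaches (1,2)(W), (1,1)(W), all W → L
(2,3): only reaches (1,3)(W), (1,2)(W), all W → L
(4,4): only reaches (3,4)(W), (0,4)(W), (4,0)(W), (3,3)(W), all W → L
Every other cell has at least one move into one of the L cells above, so it is W.
From (5,4), the L positions reachable in one move are: (4,4).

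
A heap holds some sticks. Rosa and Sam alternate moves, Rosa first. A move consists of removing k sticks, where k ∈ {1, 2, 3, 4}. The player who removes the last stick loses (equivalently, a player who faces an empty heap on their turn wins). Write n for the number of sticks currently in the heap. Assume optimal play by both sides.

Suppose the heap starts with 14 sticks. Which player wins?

Rosa wins.

Use the standard recursion: the mover wins at a terminal position; elsewhere, the mover wins exactly when some move hands the opponent an L position.
n=0: no move; the opponent has just taken the last stick and therefore loses → W
n=1: the only move is to 0(W), a W ⇒ L
n=2: can move to 1, which is L ⇒ W
n=3: can move to 1, which is L ⇒ W
n=4: can move to 1, which is L ⇒ W
n=5: can move to 1, which is L ⇒ W
n=6: moves to 5(W), 4(W), 3(W), 2(W); every one is W ⇒ L
n=7: can move to 6, which is L ⇒ W
n=8: can move to 6, which is L ⇒ W
n=9: can move to 6, which is L ⇒ W
n=10: can move to 6, which is L ⇒ W
n=11: moves to 10(W), 9(W), 8(W), 7(W); every one is W ⇒ L
n=12: can move to 11, which is L ⇒ W
n=13: can move to 11, which is L ⇒ W
n=14: can move to 11, which is L ⇒ W
The starting position 14 is W: Rosa should remove 3, leaving 11, handing over an L position.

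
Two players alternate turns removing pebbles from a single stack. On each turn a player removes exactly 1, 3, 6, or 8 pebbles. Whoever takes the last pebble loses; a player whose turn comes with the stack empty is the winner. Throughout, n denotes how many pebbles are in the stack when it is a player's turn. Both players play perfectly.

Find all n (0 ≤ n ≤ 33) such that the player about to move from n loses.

1, 3, 5, 10, 12, 14, 19, 21, 23, 28, 30, 32

Build the W/L table. Terminal = W. A non-terminal position is W if it has a move to some L; otherwise it is L.
n=0: no move; the opponent has just taken the last pebble and therefore loses → W
n=1: only reaches 0(W), which is W → L
n=2: reaches L-position 1 → W
n=3: only reaches 2(W), 0(W), all W → L
n=4: reaches L-position 3 → W
n=5: only reaches 4(W), 2(W), all W → L
n=6: reaches L-position 5 → W
n=7: reaches L-position 1 → W
n=8: reaches L-position 5 → W
n=9: reaches L-position 3 → W
n=10: only reaches 9(W), 7(W), 4(W), 2(W), all W → L
n=11: reaches L-position 10 → W
n=12: only reaches 11(W), 9(W), 6(W), 4(W), all W → L
n=13: reaches L-position 12 → W
n=14: only reaches 13(W), 11(W), 8(W), 6(W), all W → L
n=15: reaches L-position 14 → W
n=16: reaches L-position 10 → W
n=17: reaches L-position 14 → W
n=18: reaches L-position 12 → W
n=19: only reaches 18(W), 16(W), 13(W), 11(W), all W → L
n=20: reaches L-position 19 → W
n=21: only reaches 20(W), 18(W), 15(W), 13(W), all W → L
n=22: reaches L-position 21 → W
n=23: only reaches 22(W), 20(W), 17(W), 15(W), all W → L
n=24: reaches L-position 23 → W
n=25: reaches L-position 19 → W
n=26: reaches L-position 23 → W
n=27: reaches L-position 21 → W
n=28: only reaches 27(W), 25(W), 22(W), 20(W), all W → L
n=29: reaches L-position 28 → W
n=30: only reaches 29(W), 27(W), 24(W), 22(W), all W → L
n=31: reaches L-position 30 → W
n=32: only reaches 31(W), 29(W), 26(W), 24(W), all W → L
n=33: reaches L-position 32 → W
Reading off the rows marked L gives the requested list; there are 12 such values of n.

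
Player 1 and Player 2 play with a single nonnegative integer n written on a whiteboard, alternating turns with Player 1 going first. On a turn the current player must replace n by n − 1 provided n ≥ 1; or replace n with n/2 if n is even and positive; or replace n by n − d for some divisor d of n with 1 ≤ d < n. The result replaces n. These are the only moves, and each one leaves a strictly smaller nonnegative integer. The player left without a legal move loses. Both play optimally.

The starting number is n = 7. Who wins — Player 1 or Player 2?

Classify positions by backward induction: terminal positions (no move available) are L. From any other position, the mover wins iff some move reaches an L.
n=0: no move → L
n=1: reaches L-position 0 → W
n=2: only reaches 1(W), which is W → L
n=3: reaches L-position 2 → W
n=4: reaches L-position 2 → W
n=5: only reaches 4(W), which is W → L
n=6: reaches L-position 5 → W
n=7: only reaches 6(W), which is W → L
Every move from 7 reaches a W position, so the mover loses.

Player 2 wins.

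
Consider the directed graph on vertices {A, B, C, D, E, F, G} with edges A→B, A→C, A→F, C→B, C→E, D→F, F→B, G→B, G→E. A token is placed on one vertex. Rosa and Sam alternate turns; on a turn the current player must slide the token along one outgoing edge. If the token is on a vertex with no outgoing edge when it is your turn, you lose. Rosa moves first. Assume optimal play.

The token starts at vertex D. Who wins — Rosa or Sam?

Sam wins.

Classify positions by backward induction: terminal positions (no move available) are L. From any other position, the mover wins iff some move reaches an L.
Every edge goes from a vertex to one that appears earlier in the order E, B, F, D, C, G, A, so processing vertices in that order labels each vertex after all of its successors.
E: no outgoing edge → L
B: no outgoing edge → L
F: W (go to B, an L position)
D: L (sole option F(W) is W)
C: W (go to B, an L position)
G: W (go to B, an L position)
A: W (go to B, an L position)
The starting position D is L: whatever Rosa does, the opponent receives a W position.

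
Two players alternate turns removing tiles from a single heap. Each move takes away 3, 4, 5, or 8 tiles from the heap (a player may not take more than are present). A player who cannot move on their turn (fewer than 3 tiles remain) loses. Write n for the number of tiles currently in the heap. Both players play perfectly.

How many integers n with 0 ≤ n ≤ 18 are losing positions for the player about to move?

Build the W/L table. Terminal = L. A non-terminal position is W if it has a move to some L; otherwise it is L.
n=0: no move → L
n=1: no move → L
n=2: no move → L
n=3: reaches L-position 0 → W
n=4: reaches L-position 1 → W
n=5: reaches L-position 2 → W
n=6: reaches L-position 2 → W
n=7: reaches L-position 2 → W
n=8: reaches L-position 0 → W
n=9: reaches L-position 1 → W
n=10: reaches L-position 2 → W
n=11: only reaches 8(W), 7(W), 6(W), 3(W), all W → L
n=12: only reaches 9(W), 8(W), 7(W), 4(W), all W → L
n=13: only reaches 10(W), 9(W), 8(W), 5(W), all W → L
n=14: reaches L-position 11 → W
n=15: reaches L-position 12 → W
n=16: reaches L-position 13 → W
n=17: reaches L-position 13 → W
n=18: reaches L-position 13 → W
L entries with 0 ≤ n ≤ 18: n = 0, 1, 2, 11, 12, 13; that makes 6.

6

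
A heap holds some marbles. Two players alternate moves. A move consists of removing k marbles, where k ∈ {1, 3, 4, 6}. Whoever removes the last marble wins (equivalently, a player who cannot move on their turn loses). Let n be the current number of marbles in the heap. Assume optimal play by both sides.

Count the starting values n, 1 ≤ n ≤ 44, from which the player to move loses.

13

Label each position W (a win for the player to move) or L (a loss). A position with no legal move is L; any other position is W exactly when some move reaches an L, and L when every move reaches a W.
n=0: no move → L
n=1: →0(L), so W
n=2: →1(W) only, which is W, so L
n=3: →2(L), so W
n=4: →0(L), so W
n=5: →2(L), so W
n=6: →2(L), so W
n=7: →6(W), 4(W), 3(W), 1(W) — all W, so L
n=8: →7(L), so W
n=9: →8(W), 6(W), 5(W), 3(W) — all W, so L
n=10: →9(L), so W
n=11: →7(L), so W
n=12: →9(L), so W
n=13: →9(L), so W
n=14: →13(W), 11(W), 10(W), 8(W) — all W, so L
n=15: →14(L), so W
n=16: →15(W), 13(W), 12(W), 10(W) — all W, so L
n=17: →16(L), so W
n=18: →14(L), so W
n=19: →16(L), so W
n=20: →16(L), so W
n=21: →20(W), 18(W), 17(W), 15(W) — all W, so L
n=22: →21(L), so W
n=23: →22(W), 20(W), 19(W), 17(W) — all W, so L
n=24: →23(L), so W
n=25: →21(L), so W
n=26: →23(L), so W
n=27: →23(L), so W
n=28: →27(W), 25(W), 24(W), 22(W) — all W, so L
n=29: →28(L), so W
n=30: →29(W), 27(W), 26(W), 24(W) — all W, so L
n=31: →30(L), so W
n=32: →28(L), so W
n=33: →30(L), so W
n=34: →30(L), so W
n=35: →34(W), 32(W), 31(W), 29(W) — all W, so L
n=36: →35(L), so W
n=37: →36(W), 34(W), 33(W), 31(W) — all W, so L
n=38: →37(L), so W
n=39: →35(L), so W
n=40: →37(L), so W
n=41: →37(L), so W
n=42: →41(W), 39(W), 38(W), 36(W) — all W, so L
n=43: →42(L), so W
n=44: →43(W), 41(W), 40(W), 38(W) — all W, so L
L entries with 1 ≤ n ≤ 44 (n=0 is outside the asked range and is not counted): n = 2, 7, 9, 14, 16, 21, 23, 28, 30, 35, 37, 42, 44; that makes 13.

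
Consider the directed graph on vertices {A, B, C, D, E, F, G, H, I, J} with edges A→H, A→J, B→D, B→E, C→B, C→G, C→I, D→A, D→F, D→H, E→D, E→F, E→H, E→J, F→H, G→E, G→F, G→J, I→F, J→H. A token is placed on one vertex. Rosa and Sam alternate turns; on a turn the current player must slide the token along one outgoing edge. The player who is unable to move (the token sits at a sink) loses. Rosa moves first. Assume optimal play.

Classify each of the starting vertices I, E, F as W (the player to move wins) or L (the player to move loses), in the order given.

I: L, E: W, F: W

Positions with no move are L. A position that does have a move is losing for the player to move precisely when every available move leads to a winning position for the opponent. Fill in the labels:
Every edge goes from a vertex to one that appears earlier in the order H, J, A, F, D, I, E, G, B, C, so processing vertices in that order labels each vertex after all of its successors.
H: no outgoing edge → L
J: W (go to H, an L position)
A: W (go to H, an L position)
F: W (go to H, an L position)
D: W (go to H, an L position)
I: L (sole option F(W) is W)
E: W (go to H, an L position)
G: L (options E(W), F(W), J(W) are all W)
B: L (options E(W), D(W) are all W)
C: W (go to B, an L position)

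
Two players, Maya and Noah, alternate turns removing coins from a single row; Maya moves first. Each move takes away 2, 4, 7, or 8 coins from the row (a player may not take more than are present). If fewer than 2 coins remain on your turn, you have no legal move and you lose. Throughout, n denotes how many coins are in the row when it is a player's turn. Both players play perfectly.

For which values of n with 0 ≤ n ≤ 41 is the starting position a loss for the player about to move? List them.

0, 1, 6, 11, 12, 17, 22, 23, 28, 33, 34, 39

Use the standard recursion: the mover loses at a terminal position; elsewhere, the mover wins exactly when some move hands the opponent an L position.
n=0: no move → L
n=1: no move → L
n=2: reaches L-position 0 → W
n=3: reaches L-position 1 → W
n=4: reaches L-position 0 → W
n=5: reaches L-position 1 → W
n=6: only reaches 4(W), 2(W), all W → L
n=7: reaches L-position 0 → W
n=8: reaches L-position 6 → W
n=9: reaches L-position 1 → W
n=10: reaches L-position 6 → W
n=11: only reaches 9(W), 7(W), 4(W), 3(W), all W → L
n=12: only reaches 10(W), 8(W), 5(W), 4(W), all W → L
n=13: reaches L-position 11 → W
n=14: reaches L-position 12 → W
n=15: reaches L-position 11 → W
n=16: reaches L-position 12 → W
n=17: only reaches 15(W), 13(W), 10(W), 9(W), all W → L
n=18: reaches L-position 11 → W
n=19: reaches L-position 17 → W
n=20: reaches L-position 12 → W
n=21: reaches L-position 17 → W
n=22: only reaches 20(W), 18(W), 15(W), 14(W), all W → L
n=23: only reaches 21(W), 19(W), 16(W), 15(W), all W → L
n=24: reaches L-position 22 → W
n=25: reaches L-position 23 → W
n=26: reaches L-position 22 → W
n=27: reaches L-position 23 → W
n=28: only reaches 26(W), 24(W), 21(W), 20(W), all W → L
n=29: reaches L-position 22 → W
n=30: reaches L-position 28 → W
n=31: reaches L-position 23 → W
n=32: reaches L-position 28 → W
n=33: only reaches 31(W), 29(W), 26(W), 25(W), all W → L
n=34: only reaches 32(W), 30(W), 27(W), 26(W), all W → L
n=35: reaches L-position 33 → W
n=36: reaches L-position 34 → W
n=37: reaches L-position 33 → W
n=38: reaches L-position 34 → W
n=39: only reaches 37(W), 35(W), 32(W), 31(W), all W → L
n=40: reaches L-position 33 → W
n=41: reaches L-position 39 → W
Reading off the rows marked L gives the requested list; there are 12 such values of n.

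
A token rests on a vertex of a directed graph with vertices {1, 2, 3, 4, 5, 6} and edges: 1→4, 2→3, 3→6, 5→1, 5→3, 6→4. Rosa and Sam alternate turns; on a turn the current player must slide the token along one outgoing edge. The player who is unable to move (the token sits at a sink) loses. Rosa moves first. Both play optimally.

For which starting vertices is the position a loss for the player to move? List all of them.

Use the standard recursion: the mover loses at a terminal position; elsewhere, the mover wins exactly when some move hands the opponent an L position.
Every edge goes from a vertex to one that appears earlier in the order 4, 6, 3, 2, 1, 5, so processing vertices in that order labels each vertex after all of its successors.
4: no outgoing edge → L
6: reaches L-position 4 → W
3: only reaches 6(W), which is W → L
2: reaches L-position 3 → W
1: reaches L-position 4 → W
5: reaches L-position 3 → W
The losing starting vertices are exactly the entries labelled L in this table (2 of them).

3, 4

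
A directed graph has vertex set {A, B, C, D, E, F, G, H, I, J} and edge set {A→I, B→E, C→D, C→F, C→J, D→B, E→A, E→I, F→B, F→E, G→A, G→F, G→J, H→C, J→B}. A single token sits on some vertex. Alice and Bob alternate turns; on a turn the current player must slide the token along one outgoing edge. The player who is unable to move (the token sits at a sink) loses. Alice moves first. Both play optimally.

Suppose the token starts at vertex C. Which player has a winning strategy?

Label each position W (a win for the player to move) or L (a loss). A position with no legal move is L; any other position is W exactly when some move reaches an L, and L when every move reaches a W.
Every edge goes from a vertex to one that appears earlier in the order I, A, E, B, J, F, D, C, H, G, so processing vertices in that order labels each vertex after all of its successors.
I: no outgoing edge → L
A: →I(L), so W
E: →I(L), so W
B: →E(W) only, which is W, so L
J: →B(L), so W
F: →B(L), so W
D: →B(L), so W
C: →D(W), F(W), J(W) — all W, so L
H: →C(L), so W
G: →F(W), J(W), A(W) — all W, so L
The starting position C is L: whatever Alice does, the opponent receives a W position.

Bob wins.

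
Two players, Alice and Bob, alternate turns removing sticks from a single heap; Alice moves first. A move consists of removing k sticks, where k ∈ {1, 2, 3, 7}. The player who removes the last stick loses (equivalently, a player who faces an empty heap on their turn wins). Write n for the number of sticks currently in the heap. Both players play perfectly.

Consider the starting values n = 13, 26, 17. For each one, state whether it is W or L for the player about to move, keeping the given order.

Use the standard recursion: the mover wins at a terminal position; elsewhere, the mover wins exactly when some move hands the opponent an L position.
n=0: no move; the opponent has just taken the last stick and therefore loses → W
n=1: L (sole option 0(W) is W)
n=2: W (go to 1, an L position)
n=3: W (go to 1, an L position)
n=4: W (go to 1, an L position)
n=5: L (options 4(W), 3(W), 2(W) are all W)
n=6: W (go to 5, an L position)
n=7: W (go to 5, an L position)
n=8: W (go to 5, an L position)
n=9: L (options 8(W), 7(W), 6(W), 2(W) are all W)
n=10: W (go to 9, an L position)
n=11: W (go to 9, an L position)
n=12: W (go to 9, an L position)
n=13: L (options 12(W), 11(W), 10(W), 6(W) are all W)
n=14: W (go to 13, an L position)
n=15: W (go to 13, an L position)
n=16: W (go to 13, an L position)
n=17: L (options 16(W), 15(W), 14(W), 10(W) are all W)
n=18: W (go to 17, an L position)
n=19: W (go to 17, an L position)
n=20: W (go to 17, an L position)
n=21: L (options 20(W), 19(W), 18(W), 14(W) are all W)
n=22: W (go to 21, an L position)
n=23: W (go to 21, an L position)
n=24: W (go to 21, an L position)
n=25: L (options 24(W), 23(W), 22(W), 18(W) are all W)
n=26: W (go to 25, an L position)

13: L, 26: W, 17: L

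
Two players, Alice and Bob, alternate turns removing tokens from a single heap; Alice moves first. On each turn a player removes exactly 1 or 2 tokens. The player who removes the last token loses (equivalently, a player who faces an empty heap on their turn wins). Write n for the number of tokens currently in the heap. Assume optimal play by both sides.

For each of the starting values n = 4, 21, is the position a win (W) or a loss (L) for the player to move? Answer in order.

4: L, 21: W

Work bottom-up. With no move the player to move wins. Otherwise the position is W if at least one move leads to an L position for the opponent, and L if every move leads to a W.
n=0: no move; the opponent has just taken the last token and therefore loses → W
n=1: L (sole option 0(W) is W)
n=2: W (go to 1, an L position)
n=3: W (go to 1, an L position)
n=4: L (options 3(W), 2(W) are all W)
n=5: W (go to 4, an L position)
n=6: W (go to 4, an L position)
n=7: L (options 6(W), 5(W) are all W)
n=8: W (go to 7, an L position)
n=9: W (go to 7, an L position)
n=10: L (options 9(W), 8(W) are all W)
n=11: W (go to 10, an L position)
n=12: W (go to 10, an L position)
n=13: L (options 12(W), 11(W) are all W)
n=14: W (go to 13, an L position)
n=15: W (go to 13, an L position)
n=16: L (options 15(W), 14(W) are all W)
n=17: W (go to 16, an L position)
n=18: W (go to 16, an L position)
n=19: L (options 18(W), 17(W) are all W)
n=20: W (go to 19, an L position)
n=21: W (go to 19, an L position)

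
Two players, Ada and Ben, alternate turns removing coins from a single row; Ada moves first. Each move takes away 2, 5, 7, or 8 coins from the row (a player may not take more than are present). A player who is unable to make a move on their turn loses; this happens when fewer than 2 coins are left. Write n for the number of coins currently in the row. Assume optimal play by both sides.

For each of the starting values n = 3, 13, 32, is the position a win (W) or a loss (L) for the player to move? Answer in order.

Compute win/loss labels from the base case upward. A position with no move is L. Any other position is W if it can reach an L in one move, else L.
n=0: no move → L
n=1: no move → L
n=2: →0(L), so W
n=3: →1(L), so W
n=4: →2(W) only, which is W, so L
n=5: →0(L), so W
n=6: →4(L), so W
n=7: →0(L), so W
n=8: →1(L), so W
n=9: →4(L), so W
n=10: →8(W), 5(W), 3(W), 2(W) — all W, so L
n=11: →4(L), so W
n=12: →10(L), so W
n=13: →11(W), 8(W), 6(W), 5(W) — all W, so L
n=14: →12(W), 9(W), 7(W), 6(W) — all W, so L
n=15: →13(L), so W
n=16: →14(L), so W
n=17: →10(L), so W
n=18: →13(L), so W
n=19: →14(L), so W
n=20: →13(L), so W
n=21: →14(L), so W
n=22: →14(L), so W
n=23: →21(W), 18(W), 16(W), 15(W) — all W, so L
n=24: →22(W), 19(W), 17(W), 16(W) — all W, so L
n=25: →23(L), so W
n=26: →24(L), so W
n=27: →25(W), 22(W), 20(W), 19(W) — all W, so L
n=28: →23(L), so W
n=29: →27(L), so W
n=30: →23(L), so W
n=31: →24(L), so W
n=32: →27(L), so W

3: W, 13: L, 32: W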